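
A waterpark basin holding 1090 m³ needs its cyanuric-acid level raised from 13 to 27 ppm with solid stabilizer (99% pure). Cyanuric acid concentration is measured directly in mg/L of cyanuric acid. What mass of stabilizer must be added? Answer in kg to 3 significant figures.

15.4 kg

Volume: 1090 m³ = 1,090,000 L.
CYA to add: (27 − 13) = 14 mg/L × 1,090,000 L = 15,260 g cyanuric acid.
At 99% purity: 15,260 / 0.99 = 15,410 g product.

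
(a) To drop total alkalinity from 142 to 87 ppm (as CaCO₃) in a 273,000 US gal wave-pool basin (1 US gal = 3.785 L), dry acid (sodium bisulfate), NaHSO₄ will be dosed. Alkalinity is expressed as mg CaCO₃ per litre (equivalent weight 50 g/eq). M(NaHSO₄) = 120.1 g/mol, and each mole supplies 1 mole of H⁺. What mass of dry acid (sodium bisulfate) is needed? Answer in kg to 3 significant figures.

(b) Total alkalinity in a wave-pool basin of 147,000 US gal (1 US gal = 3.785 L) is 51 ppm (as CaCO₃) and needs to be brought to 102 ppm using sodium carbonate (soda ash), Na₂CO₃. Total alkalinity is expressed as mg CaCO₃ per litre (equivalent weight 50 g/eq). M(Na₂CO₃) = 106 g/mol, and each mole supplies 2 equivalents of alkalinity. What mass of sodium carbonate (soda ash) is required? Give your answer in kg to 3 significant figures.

(a) Volume: 273,000 US gal × 3.785 L/gal = 1,033,305 L.
(a) Alkalinity to neutralize: (142 − 87) = 55 mg/L as CaCO₃ × 1,033,305 L = 56,830 g as CaCO₃.
(a) Equivalents of H⁺ required: 56,830 ÷ 50 g/eq = 1137 eq = 1137 mol NaHSO₄.
(a) Mass of NaHSO₄: 1137 × 120.1 = 136,500 g.

(b) Volume: 147,000 US gal × 3.785 L/gal = 556,395 L.
(b) Alkalinity to add: (102 − 51) = 51 mg/L as CaCO₃ × 556,395 L = 28,380 g as CaCO₃.
(b) Equivalents: 28,380 g ÷ 50 g/eq = 567.5 eq.
(b) Each mole of Na₂CO₃ supplies 2 eq, so 567.5 / 2 = 283.8 mol.
(b) Mass: 283.8 mol × 106 g/mol = 30,080 g.

(a) 137 kg; (b) 30.1 kg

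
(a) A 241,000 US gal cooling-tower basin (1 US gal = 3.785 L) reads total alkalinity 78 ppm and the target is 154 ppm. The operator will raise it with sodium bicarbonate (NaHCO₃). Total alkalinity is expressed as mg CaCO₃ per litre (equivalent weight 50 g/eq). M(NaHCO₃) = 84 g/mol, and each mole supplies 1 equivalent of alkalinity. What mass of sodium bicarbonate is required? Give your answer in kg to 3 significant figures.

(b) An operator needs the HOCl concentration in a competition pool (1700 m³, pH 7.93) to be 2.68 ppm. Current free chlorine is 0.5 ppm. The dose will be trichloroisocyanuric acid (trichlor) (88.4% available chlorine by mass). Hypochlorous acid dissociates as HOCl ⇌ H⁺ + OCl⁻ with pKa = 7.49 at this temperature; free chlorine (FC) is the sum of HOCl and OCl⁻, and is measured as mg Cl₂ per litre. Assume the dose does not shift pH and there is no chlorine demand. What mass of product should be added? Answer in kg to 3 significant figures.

(a) Volume: 241,000 US gal × 3.785 L/gal = 912,185 L.
(a) Alkalinity to add: (154 − 78) = 76 mg/L as CaCO₃ × 912,185 L = 69,330 g as CaCO₃.
(a) Equivalents: 69,330 g ÷ 50 g/eq = 1387 eq.
(a) NaHCO₃ supplies 1 eq per mole → 1387 mol.
(a) Mass: 1387 mol × 84 g/mol = 116,500 g.

(b) Volume: 1700 m³ = 1,700,000 L.
(b) [OCl⁻]/[HOCl] = 10^(pH − pKa) = 10^(7.93 − 7.49) = 2.754; fraction as HOCl = 1/(1 + 2.754) = 0.2664.
(b) Free chlorine required for 2.68 ppm HOCl: 2.68 / 0.2664 = 10.06 ppm.
(b) FC to add: 10.06 − 0.5 = 9.561 mg/L as Cl₂.
(b) Cl₂ equivalent: 9.561 mg/L × 1,700,000 L = 16,250 g.
(b) Product at 88.4% available Cl: 16,250 / 0.884 = 18,390 g.

(a) 116 kg; (b) 18.4 kg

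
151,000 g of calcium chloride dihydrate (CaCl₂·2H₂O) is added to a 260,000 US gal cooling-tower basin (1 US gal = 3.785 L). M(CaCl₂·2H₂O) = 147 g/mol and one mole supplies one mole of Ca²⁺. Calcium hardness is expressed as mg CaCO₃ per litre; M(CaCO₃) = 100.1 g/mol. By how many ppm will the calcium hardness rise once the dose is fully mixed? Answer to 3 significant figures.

104 ppm

Volume: 260,000 US gal × 3.785 L/gal = 984,100 L.
Moles of Ca²⁺: 151,000 g ÷ 147 g/mol = 1027 mol.
As CaCO₃: 1027 mol × 100.1 g/mol = 102,800 g.
Rise: 102,800 g / 984,100 L × 1000 = 104.5 mg/L.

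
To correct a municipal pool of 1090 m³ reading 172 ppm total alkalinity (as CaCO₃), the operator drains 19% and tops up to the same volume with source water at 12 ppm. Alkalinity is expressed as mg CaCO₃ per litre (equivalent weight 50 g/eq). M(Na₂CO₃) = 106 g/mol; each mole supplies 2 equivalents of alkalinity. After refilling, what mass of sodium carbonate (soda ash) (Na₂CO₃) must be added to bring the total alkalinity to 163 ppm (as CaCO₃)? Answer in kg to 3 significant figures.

24.7 kg

Volume: 1090 m³ = 1,090,000 L.
After draining 19% and refilling: 172 × 0.81 + 12 × 0.19 = 141.6 ppm.
Deficit to target: 163 − 141.6 = 21.4 mg/L.
As CaCO₃: 21.4 mg/L × 1,090,000 L = 23,330 g; ÷ 50 g/eq ÷ 2 = 233.3 mol Na₂CO₃.
Mass: 233.3 × 106 = 24,730 g.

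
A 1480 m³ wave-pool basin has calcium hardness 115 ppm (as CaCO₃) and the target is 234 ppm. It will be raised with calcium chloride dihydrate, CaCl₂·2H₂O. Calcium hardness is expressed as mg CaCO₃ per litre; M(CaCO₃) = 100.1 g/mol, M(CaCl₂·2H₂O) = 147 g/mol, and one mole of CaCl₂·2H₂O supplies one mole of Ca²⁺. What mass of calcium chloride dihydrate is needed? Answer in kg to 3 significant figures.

259 kg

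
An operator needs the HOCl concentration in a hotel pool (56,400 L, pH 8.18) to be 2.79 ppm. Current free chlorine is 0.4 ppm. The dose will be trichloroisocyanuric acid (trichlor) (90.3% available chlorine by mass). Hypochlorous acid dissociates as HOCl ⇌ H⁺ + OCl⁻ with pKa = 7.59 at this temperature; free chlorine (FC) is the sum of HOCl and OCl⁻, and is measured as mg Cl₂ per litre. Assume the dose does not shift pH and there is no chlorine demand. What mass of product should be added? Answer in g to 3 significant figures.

827 g

[OCl⁻]/[HOCl] = 10^(pH − pKa) = 10^(8.18 − 7.59) = 3.89; fraction as HOCl = 1/(1 + 3.89) = 0.2045.
Free chlorine required for 2.79 ppm HOCl: 2.79 / 0.2045 = 13.64 ppm.
FC to add: 13.64 − 0.4 = 13.24 mg/L as Cl₂.
Cl₂ equivalent: 13.24 mg/L × 56,400 L = 747 g.
Product at 90.3% available Cl: 747 / 0.903 = 827.2 g.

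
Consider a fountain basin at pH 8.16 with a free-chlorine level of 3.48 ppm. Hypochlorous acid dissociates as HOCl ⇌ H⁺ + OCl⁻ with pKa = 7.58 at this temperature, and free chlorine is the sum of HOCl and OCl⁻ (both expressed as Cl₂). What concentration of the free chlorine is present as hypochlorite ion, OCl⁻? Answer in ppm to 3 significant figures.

2.76 ppm

[OCl⁻]/[HOCl] = 10^(pH − pKa) = 10^(8.16 − 7.58) = 10^0.58 = 3.802.
Fraction as HOCl = 1 / (1 + 3.802) = 0.2083.
OCl⁻ = (1 − 0.2083) × 3.48 ppm = 2.755 ppm.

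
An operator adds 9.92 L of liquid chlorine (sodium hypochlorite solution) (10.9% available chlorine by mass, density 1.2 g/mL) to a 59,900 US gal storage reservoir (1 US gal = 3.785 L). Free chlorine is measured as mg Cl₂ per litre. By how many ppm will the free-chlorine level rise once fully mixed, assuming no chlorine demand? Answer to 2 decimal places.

5.72 ppm

Volume: 59,900 US gal × 3.785 L/gal = 226,722 L.
Mass of solution: 9.92 L × 1000 mL/L × 1.2 g/mL = 11,900 g.
Available chlorine delivered: 11,900 g × 0.109 = 1298 g as Cl₂.
Concentration rise: 1298 g / 226,722 L = 5.723 mg/L = 5.72 ppm.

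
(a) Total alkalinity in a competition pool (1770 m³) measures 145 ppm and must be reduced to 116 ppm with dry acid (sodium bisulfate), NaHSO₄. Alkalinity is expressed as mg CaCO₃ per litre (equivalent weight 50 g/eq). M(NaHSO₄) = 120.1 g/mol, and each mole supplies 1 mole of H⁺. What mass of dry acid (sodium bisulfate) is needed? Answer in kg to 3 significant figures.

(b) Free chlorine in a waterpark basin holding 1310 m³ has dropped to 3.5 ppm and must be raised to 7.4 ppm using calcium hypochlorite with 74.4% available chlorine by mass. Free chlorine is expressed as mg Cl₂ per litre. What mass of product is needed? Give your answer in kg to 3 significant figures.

(a) 123 kg; (b) 6.87 kg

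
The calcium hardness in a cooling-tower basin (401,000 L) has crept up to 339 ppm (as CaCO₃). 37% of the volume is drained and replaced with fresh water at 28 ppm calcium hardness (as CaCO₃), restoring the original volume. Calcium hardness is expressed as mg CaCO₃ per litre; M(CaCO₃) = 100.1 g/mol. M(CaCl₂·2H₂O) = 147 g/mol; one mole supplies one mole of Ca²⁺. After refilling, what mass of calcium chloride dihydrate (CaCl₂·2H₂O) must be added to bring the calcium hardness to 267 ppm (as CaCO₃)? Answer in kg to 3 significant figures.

25.4 kg

After draining 37% and refilling: 339 × 0.63 + 28 × 0.37 = 223.93 ppm.
Deficit to target: 267 − 223.93 = 43.07 mg/L.
As CaCO₃: 43.07 mg/L × 401,000 L = 17,270 g; ÷ 100.1 = 172.5 mol Ca²⁺.
Mass: 172.5 × 147 = 25,360 g.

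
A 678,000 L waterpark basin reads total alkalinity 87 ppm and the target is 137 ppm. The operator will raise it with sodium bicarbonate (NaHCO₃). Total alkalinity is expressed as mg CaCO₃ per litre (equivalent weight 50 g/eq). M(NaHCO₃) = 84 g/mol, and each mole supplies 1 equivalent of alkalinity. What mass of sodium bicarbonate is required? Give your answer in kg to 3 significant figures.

57.0 kg

Alkalinity to add: (137 − 87) = 50 mg/L as CaCO₃ × 678,000 L = 33,900 g as CaCO₃.
Equivalents: 33,900 g ÷ 50 g/eq = 678 eq.
NaHCO₃ supplies 1 eq per mole → 678 mol.
Mass: 678 mol × 84 g/mol = 56,950 g.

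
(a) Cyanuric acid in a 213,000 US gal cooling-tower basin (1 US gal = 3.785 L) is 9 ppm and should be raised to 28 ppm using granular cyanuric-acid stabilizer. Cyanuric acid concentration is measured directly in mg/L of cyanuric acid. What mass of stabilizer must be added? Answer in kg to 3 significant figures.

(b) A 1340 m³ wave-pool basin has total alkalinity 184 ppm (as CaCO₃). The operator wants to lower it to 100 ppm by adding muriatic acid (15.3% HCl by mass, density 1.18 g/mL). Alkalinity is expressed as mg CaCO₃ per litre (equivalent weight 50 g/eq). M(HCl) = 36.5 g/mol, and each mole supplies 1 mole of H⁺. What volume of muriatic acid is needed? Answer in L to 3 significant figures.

(a) 15.3 kg; (b) 455 L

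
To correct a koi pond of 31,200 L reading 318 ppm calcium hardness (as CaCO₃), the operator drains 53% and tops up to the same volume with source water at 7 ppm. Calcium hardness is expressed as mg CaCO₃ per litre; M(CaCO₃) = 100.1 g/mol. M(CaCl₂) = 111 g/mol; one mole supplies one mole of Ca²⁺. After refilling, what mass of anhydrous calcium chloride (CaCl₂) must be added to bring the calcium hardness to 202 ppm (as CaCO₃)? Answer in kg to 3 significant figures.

1.69 kg

After draining 53% and refilling: 318 × 0.47 + 7 × 0.53 = 153.17 ppm.
Deficit to target: 202 − 153.17 = 48.83 mg/L.
As CaCO₃: 48.83 mg/L × 31,200 L = 1523 g; ÷ 100.1 = 15.22 mol Ca²⁺.
Mass: 15.22 × 111 = 1689 g.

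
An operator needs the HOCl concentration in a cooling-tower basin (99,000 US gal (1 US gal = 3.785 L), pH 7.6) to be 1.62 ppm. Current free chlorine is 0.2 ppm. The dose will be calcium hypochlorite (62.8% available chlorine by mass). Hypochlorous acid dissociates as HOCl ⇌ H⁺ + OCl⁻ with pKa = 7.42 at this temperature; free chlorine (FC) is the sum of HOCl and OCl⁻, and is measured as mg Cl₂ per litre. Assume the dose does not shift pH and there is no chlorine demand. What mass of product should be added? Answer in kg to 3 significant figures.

2.31 kg

Volume: 99,000 US gal × 3.785 L/gal = 374,715 L.
[OCl⁻]/[HOCl] = 10^(pH − pKa) = 10^(7.6 − 7.42) = 1.514; fraction as HOCl = 1/(1 + 1.514) = 0.3978.
Free chlorine required for 1.62 ppm HOCl: 1.62 / 0.3978 = 4.072 ppm.
FC to add: 4.072 − 0.2 = 3.872 mg/L as Cl₂.
Cl₂ equivalent: 3.872 mg/L × 374,715 L = 1451 g.
Product at 62.8% available Cl: 1451 / 0.628 = 2310 g.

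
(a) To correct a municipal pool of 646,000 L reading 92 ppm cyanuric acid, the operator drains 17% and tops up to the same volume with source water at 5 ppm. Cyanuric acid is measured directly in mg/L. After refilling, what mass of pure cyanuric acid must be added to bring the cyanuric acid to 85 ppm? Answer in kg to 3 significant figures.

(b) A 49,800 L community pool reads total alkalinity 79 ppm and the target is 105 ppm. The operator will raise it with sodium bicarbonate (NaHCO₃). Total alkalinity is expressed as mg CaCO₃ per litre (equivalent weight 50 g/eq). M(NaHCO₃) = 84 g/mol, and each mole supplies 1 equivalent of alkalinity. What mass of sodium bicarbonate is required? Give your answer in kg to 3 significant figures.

(a) After draining 17% and refilling: 92 × 0.83 + 5 × 0.17 = 77.21 ppm.
(a) Deficit to target: 85 − 77.21 = 7.79 mg/L.
(a) Mass: 7.79 mg/L × 646,000 L = 5032 g cyanuric acid.

(b) Alkalinity to add: (105 − 79) = 26 mg/L as CaCO₃ × 49,800 L = 1295 g as CaCO₃.
(b) Equivalents: 1295 g ÷ 50 g/eq = 25.9 eq.
(b) NaHCO₃ supplies 1 eq per mole → 25.9 mol.
(b) Mass: 25.9 mol × 84 g/mol = 2175 g.

(a) 5.03 kg; (b) 2.18 kg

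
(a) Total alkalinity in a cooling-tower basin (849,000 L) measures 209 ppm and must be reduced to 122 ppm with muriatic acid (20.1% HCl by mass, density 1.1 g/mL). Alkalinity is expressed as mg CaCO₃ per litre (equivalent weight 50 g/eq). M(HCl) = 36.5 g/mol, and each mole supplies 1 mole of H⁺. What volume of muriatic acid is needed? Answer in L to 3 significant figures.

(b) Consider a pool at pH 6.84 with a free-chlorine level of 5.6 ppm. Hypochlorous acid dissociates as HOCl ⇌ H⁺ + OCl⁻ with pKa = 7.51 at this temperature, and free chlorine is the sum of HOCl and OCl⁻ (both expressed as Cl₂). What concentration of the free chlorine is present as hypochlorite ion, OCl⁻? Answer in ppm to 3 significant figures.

(a) 244 L; (b) 0.986 ppm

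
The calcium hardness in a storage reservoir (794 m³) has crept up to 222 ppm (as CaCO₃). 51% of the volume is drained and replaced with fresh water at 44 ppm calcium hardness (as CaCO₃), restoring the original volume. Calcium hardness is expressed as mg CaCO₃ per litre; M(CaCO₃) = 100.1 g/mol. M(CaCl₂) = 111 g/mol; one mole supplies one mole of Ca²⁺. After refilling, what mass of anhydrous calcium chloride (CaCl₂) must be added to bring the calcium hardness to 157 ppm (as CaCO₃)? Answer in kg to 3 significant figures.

22.7 kg

Volume: 794 m³ = 794,000 L.
After draining 51% and refilling: 222 × 0.49 + 44 × 0.51 = 131.22 ppm.
Deficit to target: 157 − 131.22 = 25.78 mg/L.
As CaCO₃: 25.78 mg/L × 794,000 L = 20,470 g; ÷ 100.1 = 204.5 mol Ca²⁺.
Mass: 204.5 × 111 = 22,700 g.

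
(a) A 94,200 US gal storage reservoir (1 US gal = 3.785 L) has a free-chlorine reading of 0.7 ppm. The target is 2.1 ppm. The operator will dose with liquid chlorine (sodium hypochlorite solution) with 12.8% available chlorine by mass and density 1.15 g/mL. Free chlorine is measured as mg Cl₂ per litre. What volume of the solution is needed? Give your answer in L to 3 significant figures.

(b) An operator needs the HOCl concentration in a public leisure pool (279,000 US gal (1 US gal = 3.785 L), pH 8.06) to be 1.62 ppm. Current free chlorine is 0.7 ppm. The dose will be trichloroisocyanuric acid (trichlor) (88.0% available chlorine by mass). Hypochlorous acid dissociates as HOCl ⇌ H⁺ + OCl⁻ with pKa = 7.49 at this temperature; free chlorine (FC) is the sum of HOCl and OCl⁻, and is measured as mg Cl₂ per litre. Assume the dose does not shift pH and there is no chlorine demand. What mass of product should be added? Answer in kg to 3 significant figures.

(a) 3.39 L; (b) 8.33 kg

(a) Volume: 94,200 US gal × 3.785 L/gal = 356,547 L.
(a) Chlorine deficit: 2.1 − 0.7 = 1.4 ppm = 1.4 mg/L as Cl₂.
(a) Cl₂ equivalent needed: 1.4 mg/L × 356,547 L = 499,200 mg = 499.2 g.
(a) Product at 12.8% available chlorine: 499.2 / 0.128 = 3900 g.
(a) Volume at density 1.15 g/mL: 3900 g ÷ 1.15 g/mL = 3391 mL.

(b) Volume: 279,000 US gal × 3.785 L/gal = 1,056,015 L.
(b) [OCl⁻]/[HOCl] = 10^(pH − pKa) = 10^(8.06 − 7.49) = 3.715; fraction as HOCl = 1/(1 + 3.715) = 0.2121.
(b) Free chlorine required for 1.62 ppm HOCl: 1.62 / 0.2121 = 7.639 ppm.
(b) FC to add: 7.639 − 0.7 = 6.939 mg/L as Cl₂.
(b) Cl₂ equivalent: 6.939 mg/L × 1,056,015 L = 7328 g.
(b) Product at 88.0% available Cl: 7328 / 0.88 = 8327 g.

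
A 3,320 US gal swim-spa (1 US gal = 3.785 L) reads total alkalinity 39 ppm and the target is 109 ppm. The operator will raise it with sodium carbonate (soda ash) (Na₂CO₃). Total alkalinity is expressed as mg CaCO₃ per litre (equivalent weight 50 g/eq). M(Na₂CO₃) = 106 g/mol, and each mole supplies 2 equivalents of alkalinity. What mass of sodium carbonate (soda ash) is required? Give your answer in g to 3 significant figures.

932 g

Volume: 3,320 US gal × 3.785 L/gal = 12,566 L.
Alkalinity to add: (109 − 39) = 70 mg/L as CaCO₃ × 12,566 L = 879.6 g as CaCO₃.
Equivalents: 879.6 g ÷ 50 g/eq = 17.59 eq.
Each mole of Na₂CO₃ supplies 2 eq, so 17.59 / 2 = 8.796 mol.
Mass: 8.796 mol × 106 g/mol = 932.4 g.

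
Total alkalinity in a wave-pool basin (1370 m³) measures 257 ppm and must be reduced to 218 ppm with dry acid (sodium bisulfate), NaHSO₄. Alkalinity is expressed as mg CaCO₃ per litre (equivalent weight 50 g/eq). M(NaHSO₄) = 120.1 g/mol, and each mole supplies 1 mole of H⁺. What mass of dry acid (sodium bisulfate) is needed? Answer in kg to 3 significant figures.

128 kg

Volume: 1370 m³ = 1,370,000 L.
Alkalinity to neutralize: (257 − 218) = 39 mg/L as CaCO₃ × 1,370,000 L = 53,430 g as CaCO₃.
Equivalents of H⁺ required: 53,430 ÷ 50 g/eq = 1069 eq = 1069 mol NaHSO₄.
Mass of NaHSO₄: 1069 × 120.1 = 128,300 g.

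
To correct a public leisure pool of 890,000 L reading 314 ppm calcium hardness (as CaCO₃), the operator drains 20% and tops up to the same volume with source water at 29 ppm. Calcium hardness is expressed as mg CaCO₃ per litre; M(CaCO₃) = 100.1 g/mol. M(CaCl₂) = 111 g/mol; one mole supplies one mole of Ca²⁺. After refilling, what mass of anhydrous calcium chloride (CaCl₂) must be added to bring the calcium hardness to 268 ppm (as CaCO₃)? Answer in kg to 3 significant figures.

After draining 20% and refilling: 314 × 0.80 + 29 × 0.20 = 257 ppm.
Deficit to target: 268 − 257 = 11 mg/L.
As CaCO₃: 11 mg/L × 890,000 L = 9790 g; ÷ 100.1 = 97.8 mol Ca²⁺.
Mass: 97.8 × 111 = 10,860 g.

10.9 kg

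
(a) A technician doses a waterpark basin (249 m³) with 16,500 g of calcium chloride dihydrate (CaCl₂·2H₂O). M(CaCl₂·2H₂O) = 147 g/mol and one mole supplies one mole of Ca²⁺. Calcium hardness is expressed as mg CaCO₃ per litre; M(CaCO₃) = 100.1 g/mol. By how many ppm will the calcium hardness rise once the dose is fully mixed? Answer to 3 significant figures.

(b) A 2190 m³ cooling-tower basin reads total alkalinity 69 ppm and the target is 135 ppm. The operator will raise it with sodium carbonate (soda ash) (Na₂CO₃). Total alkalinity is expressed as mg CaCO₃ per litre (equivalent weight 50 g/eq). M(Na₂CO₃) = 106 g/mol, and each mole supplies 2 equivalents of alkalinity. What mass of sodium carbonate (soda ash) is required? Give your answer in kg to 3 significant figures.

(a) 45.1 ppm; (b) 153 kg

(a) Volume: 249 m³ = 249,000 L.
(a) Moles of Ca²⁺: 16,500 g ÷ 147 g/mol = 112.2 mol.
(a) As CaCO₃: 112.2 mol × 100.1 g/mol = 11,240 g.
(a) Rise: 11,240 g / 249,000 L × 1000 = 45.12 mg/L.

(b) Volume: 2190 m³ = 2,190,000 L.
(b) Alkalinity to add: (135 − 69) = 66 mg/L as CaCO₃ × 2,190,000 L = 144,500 g as CaCO₃.
(b) Equivalents: 144,500 g ÷ 50 g/eq = 2891 eq.
(b) Each mole of Na₂CO₃ supplies 2 eq, so 2891 / 2 = 1445 mol.
(b) Mass: 1445 mol × 106 g/mol = 153,200 g.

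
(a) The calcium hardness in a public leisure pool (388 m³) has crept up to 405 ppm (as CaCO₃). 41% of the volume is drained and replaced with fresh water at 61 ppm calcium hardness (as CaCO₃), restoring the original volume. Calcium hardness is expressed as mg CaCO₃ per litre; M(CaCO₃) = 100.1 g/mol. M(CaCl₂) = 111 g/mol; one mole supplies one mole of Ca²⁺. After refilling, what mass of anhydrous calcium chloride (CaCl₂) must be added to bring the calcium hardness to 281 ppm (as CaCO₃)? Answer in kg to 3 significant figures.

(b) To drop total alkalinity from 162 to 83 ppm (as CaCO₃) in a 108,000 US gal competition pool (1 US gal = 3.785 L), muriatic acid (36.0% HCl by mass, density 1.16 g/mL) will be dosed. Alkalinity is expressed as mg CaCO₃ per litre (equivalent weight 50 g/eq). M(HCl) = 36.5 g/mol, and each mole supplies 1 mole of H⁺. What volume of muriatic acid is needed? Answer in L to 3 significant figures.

(a) Volume: 388 m³ = 388,000 L.
(a) After draining 41% and refilling: 405 × 0.59 + 61 × 0.41 = 263.96 ppm.
(a) Deficit to target: 281 − 263.96 = 17.04 mg/L.
(a) As CaCO₃: 17.04 mg/L × 388,000 L = 6612 g; ÷ 100.1 = 66.05 mol Ca²⁺.
(a) Mass: 66.05 × 111 = 7331 g.

(b) Volume: 108,000 US gal × 3.785 L/gal = 408,780 L.
(b) Alkalinity to neutralize: (162 − 83) = 79 mg/L as CaCO₃ × 408,780 L = 32,290 g as CaCO₃.
(b) Equivalents of H⁺ required: 32,290 ÷ 50 g/eq = 645.9 eq = 645.9 mol HCl.
(b) Mass of HCl: 645.9 × 36.5 = 23,570 g.
(b) Mass of 36.0% solution: 23,570 / 0.36 = 65,480 g.
(b) Volume: 65,480 g ÷ 1.16 g/mL = 56,450 mL.

(a) 7.33 kg; (b) 56.5 L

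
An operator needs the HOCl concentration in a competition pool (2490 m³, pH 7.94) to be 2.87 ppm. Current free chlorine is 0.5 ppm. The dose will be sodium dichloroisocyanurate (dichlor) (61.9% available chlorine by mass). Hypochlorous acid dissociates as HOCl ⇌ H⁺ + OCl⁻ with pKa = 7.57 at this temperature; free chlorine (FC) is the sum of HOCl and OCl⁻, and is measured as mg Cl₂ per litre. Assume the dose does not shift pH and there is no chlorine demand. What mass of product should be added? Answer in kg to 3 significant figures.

Volume: 2490 m³ = 2,490,000 L.
[OCl⁻]/[HOCl] = 10^(pH − pKa) = 10^(7.94 − 7.57) = 2.344; fraction as HOCl = 1/(1 + 2.344) = 0.299.
Free chlorine required for 2.87 ppm HOCl: 2.87 / 0.299 = 9.598 ppm.
FC to add: 9.598 − 0.5 = 9.098 mg/L as Cl₂.
Cl₂ equivalent: 9.098 mg/L × 2,490,000 L = 22,650 g.
Product at 61.9% available Cl: 22,650 / 0.619 = 36,600 g.

36.6 kg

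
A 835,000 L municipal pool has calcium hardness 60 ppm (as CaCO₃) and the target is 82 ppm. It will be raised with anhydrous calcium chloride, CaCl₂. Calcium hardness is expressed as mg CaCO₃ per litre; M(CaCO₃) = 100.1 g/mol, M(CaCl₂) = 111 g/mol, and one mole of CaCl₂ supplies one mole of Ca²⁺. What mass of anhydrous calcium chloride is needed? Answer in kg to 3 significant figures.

20.4 kg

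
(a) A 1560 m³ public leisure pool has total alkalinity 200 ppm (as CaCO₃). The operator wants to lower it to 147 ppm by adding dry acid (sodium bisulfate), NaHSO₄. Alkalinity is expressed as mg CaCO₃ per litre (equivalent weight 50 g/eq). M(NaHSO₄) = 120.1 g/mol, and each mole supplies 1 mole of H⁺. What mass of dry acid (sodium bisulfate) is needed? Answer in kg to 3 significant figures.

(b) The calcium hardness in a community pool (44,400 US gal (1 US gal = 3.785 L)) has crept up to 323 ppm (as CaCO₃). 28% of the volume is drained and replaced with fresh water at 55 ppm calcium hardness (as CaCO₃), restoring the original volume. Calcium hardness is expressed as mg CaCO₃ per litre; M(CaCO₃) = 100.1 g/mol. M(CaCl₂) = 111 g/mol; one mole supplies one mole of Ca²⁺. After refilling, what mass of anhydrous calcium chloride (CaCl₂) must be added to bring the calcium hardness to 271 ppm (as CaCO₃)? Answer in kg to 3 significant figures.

(a) 199 kg; (b) 4.29 kg

(a) Volume: 1560 m³ = 1,560,000 L.
(a) Alkalinity to neutralize: (200 − 147) = 53 mg/L as CaCO₃ × 1,560,000 L = 82,680 g as CaCO₃.
(a) Equivalents of H⁺ required: 82,680 ÷ 50 g/eq = 1654 eq = 1654 mol NaHSO₄.
(a) Mass of NaHSO₄: 1654 × 120.1 = 198,600 g.

(b) Volume: 44,400 US gal × 3.785 L/gal = 168,054 L.
(b) After draining 28% and refilling: 323 × 0.72 + 55 × 0.28 = 247.96 ppm.
(b) Deficit to target: 271 − 247.96 = 23.04 mg/L.
(b) As CaCO₃: 23.04 mg/L × 168,054 L = 3872 g; ÷ 100.1 = 38.68 mol Ca²⁺.
(b) Mass: 38.68 × 111 = 4294 g.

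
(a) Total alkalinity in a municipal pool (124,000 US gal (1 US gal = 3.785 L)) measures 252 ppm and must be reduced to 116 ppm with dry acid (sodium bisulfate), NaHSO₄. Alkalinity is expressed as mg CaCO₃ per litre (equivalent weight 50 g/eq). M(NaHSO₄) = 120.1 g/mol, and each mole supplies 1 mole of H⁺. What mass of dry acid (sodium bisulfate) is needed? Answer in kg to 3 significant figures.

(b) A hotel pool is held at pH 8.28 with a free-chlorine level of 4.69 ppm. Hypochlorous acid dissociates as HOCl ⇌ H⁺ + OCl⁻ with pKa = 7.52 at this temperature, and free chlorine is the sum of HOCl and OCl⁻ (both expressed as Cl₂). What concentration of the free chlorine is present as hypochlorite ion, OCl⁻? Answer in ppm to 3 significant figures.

(a) 153 kg; (b) 4.00 ppm

(a) Volume: 124,000 US gal × 3.785 L/gal = 469,340 L.
(a) Alkalinity to neutralize: (252 − 116) = 136 mg/L as CaCO₃ × 469,340 L = 63,830 g as CaCO₃.
(a) Equivalents of H⁺ required: 63,830 ÷ 50 g/eq = 1277 eq = 1277 mol NaHSO₄.
(a) Mass of NaHSO₄: 1277 × 120.1 = 153,300 g.

(b) [OCl⁻]/[HOCl] = 10^(pH − pKa) = 10^(8.28 − 7.52) = 10^0.76 = 5.754.
(b) Fraction as HOCl = 1 / (1 + 5.754) = 0.1481.
(b) OCl⁻ = (1 − 0.1481) × 4.69 ppm = 3.996 ppm.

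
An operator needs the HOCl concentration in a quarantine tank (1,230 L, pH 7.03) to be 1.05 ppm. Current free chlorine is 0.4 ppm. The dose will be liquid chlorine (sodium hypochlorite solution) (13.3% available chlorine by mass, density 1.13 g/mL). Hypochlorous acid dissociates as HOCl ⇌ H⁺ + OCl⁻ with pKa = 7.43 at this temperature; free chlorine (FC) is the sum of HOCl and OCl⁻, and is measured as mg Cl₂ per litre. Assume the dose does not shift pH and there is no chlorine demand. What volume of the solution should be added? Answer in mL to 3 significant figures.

8.74 mL

[OCl⁻]/[HOCl] = 10^(pH − pKa) = 10^(7.03 − 7.43) = 0.3981; fraction as HOCl = 1/(1 + 0.3981) = 0.7153.
Free chlorine required for 1.05 ppm HOCl: 1.05 / 0.7153 = 1.468 ppm.
FC to add: 1.468 − 0.4 = 1.068 mg/L as Cl₂.
Cl₂ equivalent: 1.068 mg/L × 1,230 L = 1.314 g.
Product at 13.3% available Cl: 1.314 / 0.133 = 9.877 g.
Volume: 9.877 g ÷ 1.13 g/mL = 8.741 mL.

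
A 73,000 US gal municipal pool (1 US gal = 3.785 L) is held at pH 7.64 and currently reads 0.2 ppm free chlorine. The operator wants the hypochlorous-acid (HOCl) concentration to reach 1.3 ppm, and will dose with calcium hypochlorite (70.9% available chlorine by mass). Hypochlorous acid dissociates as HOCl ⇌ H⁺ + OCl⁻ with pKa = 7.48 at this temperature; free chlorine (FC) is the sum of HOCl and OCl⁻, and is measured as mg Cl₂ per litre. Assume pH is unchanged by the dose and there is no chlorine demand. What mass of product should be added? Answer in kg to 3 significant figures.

Volume: 73,000 US gal × 3.785 L/gal = 276,305 L.
[OCl⁻]/[HOCl] = 10^(pH − pKa) = 10^(7.64 − 7.48) = 1.445; fraction as HOCl = 1/(1 + 1.445) = 0.4089.
Free chlorine required for 1.3 ppm HOCl: 1.3 / 0.4089 = 3.179 ppm.
FC to add: 3.179 − 0.2 = 2.979 mg/L as Cl₂.
Cl₂ equivalent: 2.979 mg/L × 276,305 L = 823.1 g.
Product at 70.9% available Cl: 823.1 / 0.709 = 1161 g.

1.16 kg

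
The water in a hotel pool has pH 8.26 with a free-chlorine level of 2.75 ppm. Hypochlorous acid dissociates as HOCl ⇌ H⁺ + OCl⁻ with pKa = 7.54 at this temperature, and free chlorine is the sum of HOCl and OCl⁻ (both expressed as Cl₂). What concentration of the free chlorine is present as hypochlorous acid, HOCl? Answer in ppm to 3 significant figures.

[OCl⁻]/[HOCl] = 10^(pH − pKa) = 10^(8.26 − 7.54) = 10^0.72 = 5.248.
Fraction as HOCl = 1 / (1 + 5.248) = 0.16.
HOCl = 0.16 × 2.75 ppm = 0.4401 ppm.

0.440 ppm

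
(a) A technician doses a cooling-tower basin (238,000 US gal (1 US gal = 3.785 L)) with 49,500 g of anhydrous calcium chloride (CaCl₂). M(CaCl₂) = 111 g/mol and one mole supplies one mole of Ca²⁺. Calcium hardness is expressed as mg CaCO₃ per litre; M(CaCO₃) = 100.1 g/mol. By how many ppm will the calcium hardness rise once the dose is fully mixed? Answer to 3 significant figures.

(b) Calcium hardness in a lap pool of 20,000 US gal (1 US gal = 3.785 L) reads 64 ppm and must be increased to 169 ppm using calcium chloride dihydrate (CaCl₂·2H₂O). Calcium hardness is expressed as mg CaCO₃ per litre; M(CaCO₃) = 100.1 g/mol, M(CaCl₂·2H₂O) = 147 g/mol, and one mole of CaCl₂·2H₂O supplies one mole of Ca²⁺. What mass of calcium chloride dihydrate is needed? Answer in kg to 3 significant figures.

(a) Volume: 238,000 US gal × 3.785 L/gal = 900,830 L.
(a) Moles of Ca²⁺: 49,500 g ÷ 111 g/mol = 445.9 mol.
(a) As CaCO₃: 445.9 mol × 100.1 g/mol = 44,640 g.
(a) Rise: 44,640 g / 900,830 L × 1000 = 49.55 mg/L.

(b) Volume: 20,000 US gal × 3.785 L/gal = 75,700 L.
(b) Hardness to add: (169 − 64) = 105 mg/L as CaCO₃ × 75,700 L = 7948 g as CaCO₃.
(b) Moles of Ca²⁺ (1 mol Ca²⁺ ≡ 1 mol CaCO₃): 7948 / 100.1 g/mol = 79.41 mol.
(b) Mass of CaCl₂·2H₂O: 79.41 × 147 = 11,670 g.

(a) 49.6 ppm; (b) 11.7 kg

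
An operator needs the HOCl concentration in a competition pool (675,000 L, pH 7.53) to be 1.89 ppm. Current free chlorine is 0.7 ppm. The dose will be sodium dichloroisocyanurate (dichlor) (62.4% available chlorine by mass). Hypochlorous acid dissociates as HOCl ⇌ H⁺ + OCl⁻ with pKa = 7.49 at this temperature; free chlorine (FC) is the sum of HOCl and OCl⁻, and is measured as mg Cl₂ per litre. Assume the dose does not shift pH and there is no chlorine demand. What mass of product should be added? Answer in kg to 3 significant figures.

3.53 kg

[OCl⁻]/[HOCl] = 10^(pH − pKa) = 10^(7.53 − 7.49) = 1.096; fraction as HOCl = 1/(1 + 1.096) = 0.477.
Free chlorine required for 1.89 ppm HOCl: 1.89 / 0.477 = 3.962 ppm.
FC to add: 3.962 − 0.7 = 3.262 mg/L as Cl₂.
Cl₂ equivalent: 3.262 mg/L × 675,000 L = 2202 g.
Product at 62.4% available Cl: 2202 / 0.624 = 3529 g.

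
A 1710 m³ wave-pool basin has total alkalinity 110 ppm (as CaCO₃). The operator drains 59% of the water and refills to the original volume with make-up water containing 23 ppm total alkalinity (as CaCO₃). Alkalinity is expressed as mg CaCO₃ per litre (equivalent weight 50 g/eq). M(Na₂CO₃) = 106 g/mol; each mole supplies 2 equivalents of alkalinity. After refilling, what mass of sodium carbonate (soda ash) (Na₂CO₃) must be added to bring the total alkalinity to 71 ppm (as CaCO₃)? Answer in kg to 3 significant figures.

Volume: 1710 m³ = 1,710,000 L.
After draining 59% and refilling: 110 × 0.41 + 23 × 0.59 = 58.67 ppm.
Deficit to target: 71 − 58.67 = 12.33 mg/L.
As CaCO₃: 12.33 mg/L × 1,710,000 L = 21,080 g; ÷ 50 g/eq ÷ 2 = 210.8 mol Na₂CO₃.
Mass: 210.8 × 106 = 22,350 g.

22.3 kg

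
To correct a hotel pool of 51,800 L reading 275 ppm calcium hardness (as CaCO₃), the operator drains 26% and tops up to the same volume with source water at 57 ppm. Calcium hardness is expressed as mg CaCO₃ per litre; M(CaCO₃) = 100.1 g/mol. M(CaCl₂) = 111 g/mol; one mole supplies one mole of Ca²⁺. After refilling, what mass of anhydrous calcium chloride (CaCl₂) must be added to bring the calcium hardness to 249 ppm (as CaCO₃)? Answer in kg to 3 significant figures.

After draining 26% and refilling: 275 × 0.74 + 57 × 0.26 = 218.32 ppm.
Deficit to target: 249 − 218.32 = 30.68 mg/L.
As CaCO₃: 30.68 mg/L × 51,800 L = 1589 g; ÷ 100.1 = 15.88 mol Ca²⁺.
Mass: 15.88 × 111 = 1762 g.

1.76 kg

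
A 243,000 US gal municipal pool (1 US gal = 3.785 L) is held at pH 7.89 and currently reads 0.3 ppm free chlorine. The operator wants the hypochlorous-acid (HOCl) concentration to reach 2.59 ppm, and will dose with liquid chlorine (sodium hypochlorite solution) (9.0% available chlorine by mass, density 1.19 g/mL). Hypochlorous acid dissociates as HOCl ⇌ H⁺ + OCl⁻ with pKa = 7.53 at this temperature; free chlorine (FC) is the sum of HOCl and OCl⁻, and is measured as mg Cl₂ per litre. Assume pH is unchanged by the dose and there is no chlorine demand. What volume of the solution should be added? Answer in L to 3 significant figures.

70.6 L

Volume: 243,000 US gal × 3.785 L/gal = 919,755 L.
[OCl⁻]/[HOCl] = 10^(pH − pKa) = 10^(7.89 − 7.53) = 2.291; fraction as HOCl = 1/(1 + 2.291) = 0.3039.
Free chlorine required for 2.59 ppm HOCl: 2.59 / 0.3039 = 8.523 ppm.
FC to add: 8.523 − 0.3 = 8.223 mg/L as Cl₂.
Cl₂ equivalent: 8.223 mg/L × 919,755 L = 7563 g.
Product at 9.0% available Cl: 7563 / 0.09 = 84,040 g.
Volume: 84,040 g ÷ 1.19 g/mL = 70,620 mL.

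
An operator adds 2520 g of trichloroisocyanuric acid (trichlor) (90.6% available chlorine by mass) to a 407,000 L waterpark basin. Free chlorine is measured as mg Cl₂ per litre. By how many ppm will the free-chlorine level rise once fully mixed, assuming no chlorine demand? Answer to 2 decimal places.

Available chlorine delivered: 2520 g × 0.906 = 2283 g as Cl₂.
Concentration rise: 2283 g / 407,000 L = 5.61 mg/L = 5.61 ppm.

5.61 ppm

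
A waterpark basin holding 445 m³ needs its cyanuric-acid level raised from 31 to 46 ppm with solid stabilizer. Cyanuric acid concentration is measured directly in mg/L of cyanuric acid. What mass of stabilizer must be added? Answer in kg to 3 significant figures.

Volume: 445 m³ = 445,000 L.
CYA to add: (46 − 31) = 15 mg/L × 445,000 L = 6675 g cyanuric acid.

6.67 kg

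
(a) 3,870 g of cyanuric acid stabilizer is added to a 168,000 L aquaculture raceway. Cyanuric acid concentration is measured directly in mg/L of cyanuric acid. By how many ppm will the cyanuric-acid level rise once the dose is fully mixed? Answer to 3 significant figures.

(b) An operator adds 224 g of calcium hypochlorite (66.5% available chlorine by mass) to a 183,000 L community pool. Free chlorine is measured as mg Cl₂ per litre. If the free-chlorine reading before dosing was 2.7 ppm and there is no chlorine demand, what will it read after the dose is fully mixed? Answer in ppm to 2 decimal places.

(a) Rise: 3,870 g / 168,000 L × 1000 = 23.04 mg/L.

(b) Available chlorine delivered: 224 g × 0.665 = 149 g as Cl₂.
(b) Concentration rise: 149 g / 183,000 L = 0.814 mg/L = 0.81 ppm.
(b) Final FC: 2.7 + 0.81 = 3.51 ppm.

(a) 23.0 ppm; (b) 3.51 ppm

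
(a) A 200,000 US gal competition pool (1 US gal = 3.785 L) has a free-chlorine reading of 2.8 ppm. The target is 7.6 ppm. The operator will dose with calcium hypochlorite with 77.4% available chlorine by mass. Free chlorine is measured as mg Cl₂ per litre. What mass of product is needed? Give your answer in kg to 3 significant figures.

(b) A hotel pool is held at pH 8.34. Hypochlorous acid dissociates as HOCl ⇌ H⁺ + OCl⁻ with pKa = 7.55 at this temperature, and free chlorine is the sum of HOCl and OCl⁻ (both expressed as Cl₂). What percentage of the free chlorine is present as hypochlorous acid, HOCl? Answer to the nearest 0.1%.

(a) 4.69 kg; (b) 14.0%

(a) Volume: 200,000 US gal × 3.785 L/gal = 757,000 L.
(a) Chlorine deficit: 7.6 − 2.8 = 4.8 ppm = 4.8 mg/L as Cl₂.
(a) Cl₂ equivalent needed: 4.8 mg/L × 757,000 L = 3,634,000 mg = 3634 g.
(a) Product at 77.4% available chlorine: 3634 / 0.774 = 4695 g.

(b) [OCl⁻]/[HOCl] = 10^(pH − pKa) = 10^(8.34 − 7.55) = 10^0.79 = 6.166.
(b) Fraction as HOCl = 1 / (1 + 6.166) = 0.1395.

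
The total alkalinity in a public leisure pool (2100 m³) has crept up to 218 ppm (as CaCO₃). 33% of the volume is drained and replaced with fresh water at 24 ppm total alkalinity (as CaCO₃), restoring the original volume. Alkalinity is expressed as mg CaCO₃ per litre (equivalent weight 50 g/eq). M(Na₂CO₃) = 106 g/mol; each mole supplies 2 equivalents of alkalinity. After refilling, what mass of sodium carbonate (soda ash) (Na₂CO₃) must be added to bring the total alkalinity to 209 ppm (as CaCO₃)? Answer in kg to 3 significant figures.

Volume: 2100 m³ = 2,100,000 L.
After draining 33% and refilling: 218 × 0.67 + 24 × 0.33 = 153.98 ppm.
Deficit to target: 209 − 153.98 = 55.02 mg/L.
As CaCO₃: 55.02 mg/L × 2,100,000 L = 115,500 g; ÷ 50 g/eq ÷ 2 = 1155 mol Na₂CO₃.
Mass: 1155 × 106 = 122,500 g.

122 kg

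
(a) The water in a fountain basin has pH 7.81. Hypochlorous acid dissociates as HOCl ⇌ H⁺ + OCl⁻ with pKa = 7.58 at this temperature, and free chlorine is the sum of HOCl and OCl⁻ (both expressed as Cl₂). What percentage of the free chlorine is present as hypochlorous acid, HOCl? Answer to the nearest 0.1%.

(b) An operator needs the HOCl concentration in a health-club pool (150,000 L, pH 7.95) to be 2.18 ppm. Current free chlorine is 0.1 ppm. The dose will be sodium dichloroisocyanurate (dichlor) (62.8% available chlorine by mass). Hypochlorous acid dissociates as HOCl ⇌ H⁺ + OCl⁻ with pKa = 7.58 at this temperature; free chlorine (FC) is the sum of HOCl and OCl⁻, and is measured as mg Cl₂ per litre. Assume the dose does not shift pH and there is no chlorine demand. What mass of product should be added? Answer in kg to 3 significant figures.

(a) [OCl⁻]/[HOCl] = 10^(pH − pKa) = 10^(7.81 − 7.58) = 10^0.23 = 1.698.
(a) Fraction as HOCl = 1 / (1 + 1.698) = 0.3706.

(b) [OCl⁻]/[HOCl] = 10^(pH − pKa) = 10^(7.95 − 7.58) = 2.344; fraction as HOCl = 1/(1 + 2.344) = 0.299.
(b) Free chlorine required for 2.18 ppm HOCl: 2.18 / 0.299 = 7.29 ppm.
(b) FC to add: 7.29 − 0.1 = 7.19 mg/L as Cl₂.
(b) Cl₂ equivalent: 7.19 mg/L × 150,000 L = 1079 g.
(b) Product at 62.8% available Cl: 1079 / 0.628 = 1717 g.

(a) 37.1%; (b) 1.72 kg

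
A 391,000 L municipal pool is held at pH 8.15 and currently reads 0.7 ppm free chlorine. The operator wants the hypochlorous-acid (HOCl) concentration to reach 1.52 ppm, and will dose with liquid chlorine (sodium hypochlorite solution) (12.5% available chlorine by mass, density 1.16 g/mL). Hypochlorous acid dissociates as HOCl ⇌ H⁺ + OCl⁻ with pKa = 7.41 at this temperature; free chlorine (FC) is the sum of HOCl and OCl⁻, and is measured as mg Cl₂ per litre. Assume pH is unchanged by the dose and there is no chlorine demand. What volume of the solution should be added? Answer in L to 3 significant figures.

24.7 L

[OCl⁻]/[HOCl] = 10^(pH − pKa) = 10^(8.15 − 7.41) = 5.495; fraction as HOCl = 1/(1 + 5.495) = 0.154.
Free chlorine required for 1.52 ppm HOCl: 1.52 / 0.154 = 9.873 ppm.
FC to add: 9.873 − 0.7 = 9.173 mg/L as Cl₂.
Cl₂ equivalent: 9.173 mg/L × 391,000 L = 3587 g.
Product at 12.5% available Cl: 3587 / 0.125 = 28,690 g.
Volume: 28,690 g ÷ 1.16 g/mL = 24,740 mL.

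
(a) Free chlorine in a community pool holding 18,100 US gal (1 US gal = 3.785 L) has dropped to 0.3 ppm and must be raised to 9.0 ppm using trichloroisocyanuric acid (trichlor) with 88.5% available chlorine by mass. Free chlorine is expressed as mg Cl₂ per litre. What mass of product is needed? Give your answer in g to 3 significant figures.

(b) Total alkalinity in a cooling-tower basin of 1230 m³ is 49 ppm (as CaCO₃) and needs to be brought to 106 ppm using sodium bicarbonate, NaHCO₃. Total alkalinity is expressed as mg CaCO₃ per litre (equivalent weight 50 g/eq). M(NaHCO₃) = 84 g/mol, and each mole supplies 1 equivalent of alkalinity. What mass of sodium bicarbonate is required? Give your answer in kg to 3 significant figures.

(a) Volume: 18,100 US gal × 3.785 L/gal = 68,508 L.
(a) Chlorine deficit: 9.0 − 0.3 = 8.7 ppm = 8.7 mg/L as Cl₂.
(a) Cl₂ equivalent needed: 8.7 mg/L × 68,508 L = 596,000 mg = 596 g.
(a) Product at 88.5% available chlorine: 596 / 0.885 = 673.5 g.

(b) Volume: 1230 m³ = 1,230,000 L.
(b) Alkalinity to add: (106 − 49) = 57 mg/L as CaCO₃ × 1,230,000 L = 70,110 g as CaCO₃.
(b) Equivalents: 70,110 g ÷ 50 g/eq = 1402 eq.
(b) NaHCO₃ supplies 1 eq per mole → 1402 mol.
(b) Mass: 1402 mol × 84 g/mol = 117,800 g.

(a) 673 g; (b) 118 kg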